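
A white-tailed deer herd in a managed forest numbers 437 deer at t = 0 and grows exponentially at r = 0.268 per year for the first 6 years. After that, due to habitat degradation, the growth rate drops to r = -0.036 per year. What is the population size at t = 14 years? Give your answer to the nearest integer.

1636 deer

Phase 1: N(6) = 437·e^(0.268×6) = 437·e^1.608 = 2181.86.
Phase 2 runs for 14 − 6 = 8 years at r = -0.036.
N(14) = 2181.86·e^(-0.036×8) = 2181.86·e^-0.288 = 1635.88.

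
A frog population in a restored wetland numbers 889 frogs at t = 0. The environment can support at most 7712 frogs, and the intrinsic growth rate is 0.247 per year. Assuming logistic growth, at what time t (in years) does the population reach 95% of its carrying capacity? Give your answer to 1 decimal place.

20.2 years

A = (K − N₀)/N₀ = (7712 − 889)/889 = 7.6749.
Solve 7712/(1 + 7.6749·e^(−0.247t)) = 7326.4: 1 + 7.6749·e^(−0.247t) = 1.0526, so e^(−0.247t) = 0.00685761.
−0.247·t = ln(0.00685761) = -4.9824, so t = 4.9824/0.247 = 20.172.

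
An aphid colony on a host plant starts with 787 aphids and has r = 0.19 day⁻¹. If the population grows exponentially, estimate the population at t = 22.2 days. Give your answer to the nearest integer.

N(t) = N₀·e^(rt) = 787 × e^(0.19×22.2) = 787 × e^4.218.
e^4.218 ≈ 67.898, so N ≈ 787 × 67.898 = 53435.4.

53435 aphids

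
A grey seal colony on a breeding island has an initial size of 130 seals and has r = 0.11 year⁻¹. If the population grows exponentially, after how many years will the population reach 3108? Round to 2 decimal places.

28.86 years

Set N₀·e^(rt) = 3108: e^(0.11·t) = 3108/130 = 23.908.
0.11·t = ln(23.908) = 3.1742, so t = 3.1742/0.11 = 28.856.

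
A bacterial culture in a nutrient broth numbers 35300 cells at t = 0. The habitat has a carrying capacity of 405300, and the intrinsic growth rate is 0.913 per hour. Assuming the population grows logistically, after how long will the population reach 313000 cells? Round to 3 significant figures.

A = (K − N₀)/N₀ = (405300 − 35300)/35300 = 10.482.
Solve 405300/(1 + 10.482·e^(−0.913t)) = 313000: 1 + 10.482·e^(−0.913t) = 1.2949, so e^(−0.913t) = 0.0281339.
−0.913·t = ln(0.0281339) = -3.5708, so t = 3.5708/0.913 = 3.911.

3.91 hours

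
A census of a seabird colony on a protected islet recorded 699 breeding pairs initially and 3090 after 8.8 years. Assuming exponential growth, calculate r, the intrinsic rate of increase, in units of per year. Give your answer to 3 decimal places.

0.169 per year

From N(t) = N₀·e^(rt): e^(r·8.8) = 3090/699 = 4.4206.
r·8.8 = ln(4.4206) = 1.4863, so r = 1.4863/8.8 = 0.16889.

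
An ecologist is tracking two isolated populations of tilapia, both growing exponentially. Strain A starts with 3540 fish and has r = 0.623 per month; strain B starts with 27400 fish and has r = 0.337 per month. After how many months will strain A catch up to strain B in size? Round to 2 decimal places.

Set 3540·e^(0.623t) = 27400·e^(0.337t).
e^((0.623 − 0.337)t) = 27400/3540 → e^(0.286·t) = 7.7401.
0.286·t = ln(7.7401) = 2.0464, so t = 2.0464/0.286 = 7.1553.

7.16 months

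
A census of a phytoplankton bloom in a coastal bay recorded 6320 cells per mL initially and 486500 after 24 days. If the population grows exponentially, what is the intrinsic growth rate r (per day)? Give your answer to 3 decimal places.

From N(t) = N₀·e^(rt): e^(r·24) = 486500/6320 = 76.978.
r·24 = ln(76.978) = 4.3435, so r = 4.3435/24 = 0.18098.

0.181 per day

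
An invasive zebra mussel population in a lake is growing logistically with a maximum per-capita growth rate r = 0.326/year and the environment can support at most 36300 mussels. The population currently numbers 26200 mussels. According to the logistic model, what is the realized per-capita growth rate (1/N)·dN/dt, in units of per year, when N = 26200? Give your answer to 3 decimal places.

(1/N)·dN/dt = r(1 − N/K) = 0.326 × (1 − 26200/36300).
= 0.326 × 0.27824 = 0.090705.

0.091 per year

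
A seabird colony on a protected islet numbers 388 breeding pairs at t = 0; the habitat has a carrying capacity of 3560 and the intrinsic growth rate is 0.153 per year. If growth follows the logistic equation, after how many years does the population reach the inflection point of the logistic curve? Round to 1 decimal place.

13.7 years

Logistic growth is fastest at N = K/2 = 1780.
A = (K − N₀)/N₀ = 8.1753. Set K/(1 + A·e^(−rt)) = K/2 → A·e^(−rt) = 1.
e^(−0.153t) = 1/8.1753 = 0.12232, so t = ln(8.1753)/0.153 = 2.1011/0.153 = 13.733.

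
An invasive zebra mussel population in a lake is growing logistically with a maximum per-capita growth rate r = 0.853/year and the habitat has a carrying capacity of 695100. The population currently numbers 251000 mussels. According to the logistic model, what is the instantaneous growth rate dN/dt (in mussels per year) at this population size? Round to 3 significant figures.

137000 mussels per year

dN/dt = rN(1 − N/K) = 0.853 × 251000 × (1 − 251000/695100).
1 − 251000/695100 = 0.6389; dN/dt = 0.853 × 251000 × 0.6389 = 1.36791×10^5.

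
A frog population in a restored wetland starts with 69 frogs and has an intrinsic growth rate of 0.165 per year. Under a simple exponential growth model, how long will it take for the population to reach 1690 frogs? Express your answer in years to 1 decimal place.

Set N₀·e^(rt) = 1690: e^(0.165·t) = 1690/69 = 24.493.
0.165·t = ln(24.493) = 3.1984, so t = 3.1984/0.165 = 19.384.

19.4 years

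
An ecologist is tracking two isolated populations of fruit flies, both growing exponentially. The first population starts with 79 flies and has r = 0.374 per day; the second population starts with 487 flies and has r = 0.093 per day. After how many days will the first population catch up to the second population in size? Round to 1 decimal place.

Set 79·e^(0.374t) = 487·e^(0.093t).
e^((0.374 − 0.093)t) = 487/79 → e^(0.281·t) = 6.1646.
0.281·t = ln(6.1646) = 1.8188, so t = 1.8188/0.281 = 6.4727.

6.5 days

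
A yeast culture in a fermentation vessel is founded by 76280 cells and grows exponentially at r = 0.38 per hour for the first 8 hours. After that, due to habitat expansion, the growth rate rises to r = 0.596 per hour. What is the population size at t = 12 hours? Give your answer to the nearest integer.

Phase 1: N(8) = 76280·e^(0.38×8) = 76280·e^3.04 = 1.594652×10^6.
Phase 2 runs for 12 − 8 = 4 hours at r = 0.596.
N(12) = 1.594652×10^6·e^(0.596×4) = 1.594652×10^6·e^2.384 = 1.729912×10^7.

17299118 cells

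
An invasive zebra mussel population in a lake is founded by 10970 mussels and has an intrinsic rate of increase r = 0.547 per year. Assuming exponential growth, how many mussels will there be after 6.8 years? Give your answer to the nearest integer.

N(t) = N₀·e^(rt) = 10970 × e^(0.547×6.8) = 10970 × e^3.72.
e^3.72 ≈ 41.248, so N ≈ 10970 × 41.248 = 452489.

452489 mussels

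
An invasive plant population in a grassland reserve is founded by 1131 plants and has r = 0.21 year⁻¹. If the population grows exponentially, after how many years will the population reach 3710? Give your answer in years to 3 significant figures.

Set N₀·e^(rt) = 3710: e^(0.21·t) = 3710/1131 = 3.2803.
0.21·t = ln(3.2803) = 1.1879, so t = 1.1879/0.21 = 5.6568.

5.66 years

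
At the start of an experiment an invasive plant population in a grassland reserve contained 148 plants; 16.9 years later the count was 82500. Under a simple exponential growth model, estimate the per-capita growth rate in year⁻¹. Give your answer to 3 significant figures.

From N(t) = N₀·e^(rt): e^(r·16.9) = 82500/148 = 557.43.
r·16.9 = ln(557.43) = 6.3233, so r = 6.3233/16.9 = 0.37416.

0.374 per year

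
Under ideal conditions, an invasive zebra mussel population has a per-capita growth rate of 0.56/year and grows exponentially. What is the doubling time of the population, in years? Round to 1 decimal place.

1.2 years

Doubling time t_d = ln(2)/r = 0.6931/0.56 = 1.2378.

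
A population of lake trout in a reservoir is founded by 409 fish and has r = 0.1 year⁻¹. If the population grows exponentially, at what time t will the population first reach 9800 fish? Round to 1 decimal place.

Set N₀·e^(rt) = 9800: e^(0.1·t) = 9800/409 = 23.961.
0.1·t = ln(23.961) = 3.1764, so t = 3.1764/0.1 = 31.764.

31.8 years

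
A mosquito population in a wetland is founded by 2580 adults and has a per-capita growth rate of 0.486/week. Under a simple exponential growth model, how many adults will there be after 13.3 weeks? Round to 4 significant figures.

N(t) = N₀·e^(rt) = 2580 × e^(0.486×13.3) = 2580 × e^6.464.
e^6.464 ≈ 641.49, so N ≈ 2580 × 641.49 = 1.655055×10^6.

1655000 adults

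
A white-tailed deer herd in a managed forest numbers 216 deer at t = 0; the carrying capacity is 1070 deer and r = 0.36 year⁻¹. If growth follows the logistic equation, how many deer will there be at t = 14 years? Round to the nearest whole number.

1043 deer

A = (K − N₀)/N₀ = (1070 − 216)/216 = 3.9537.
N(t) = K/(1 + A·e^(−rt)) = 1070/(1 + 3.9537×e^(−0.36×14)).
e^(−5.04) = 0.0064737; denominator = 1 + 3.9537×0.0064737 = 1.0256.
N = 1070/1.0256 = 1043.3.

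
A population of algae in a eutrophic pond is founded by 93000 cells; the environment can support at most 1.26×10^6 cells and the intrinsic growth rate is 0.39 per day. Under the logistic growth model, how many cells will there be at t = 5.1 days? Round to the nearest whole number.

A = (K − N₀)/N₀ = (1.26×10^6 − 93000)/93000 = 12.548.
N(t) = K/(1 + A·e^(−rt)) = 1.26×10^6/(1 + 12.548×e^(−0.39×5.1)).
e^(−1.989) = 0.13683; denominator = 1 + 12.548×0.13683 = 2.717.
N = 1.26×10^6/2.717 = 463743.

463743 cells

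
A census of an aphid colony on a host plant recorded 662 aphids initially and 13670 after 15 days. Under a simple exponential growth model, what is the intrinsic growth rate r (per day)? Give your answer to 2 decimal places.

0.20 per day

From N(t) = N₀·e^(rt): e^(r·15) = 13670/662 = 20.65.
r·15 = ln(20.65) = 3.0277, so r = 3.0277/15 = 0.20185.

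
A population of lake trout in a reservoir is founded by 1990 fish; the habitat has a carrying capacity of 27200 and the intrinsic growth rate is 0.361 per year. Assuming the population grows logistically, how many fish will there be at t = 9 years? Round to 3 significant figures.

A = (K − N₀)/N₀ = (27200 − 1990)/1990 = 12.668.
N(t) = K/(1 + A·e^(−rt)) = 27200/(1 + 12.668×e^(−0.361×9)).
e^(−3.249) = 0.038813; denominator = 1 + 12.668×0.038813 = 1.4917.
N = 27200/1.4917 = 18234.3.

18200 fish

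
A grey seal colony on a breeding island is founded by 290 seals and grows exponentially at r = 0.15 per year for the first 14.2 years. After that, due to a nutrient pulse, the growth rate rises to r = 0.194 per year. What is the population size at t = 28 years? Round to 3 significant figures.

Phase 1: N(14.2) = 290·e^(0.15×14.2) = 290·e^2.13 = 2440.31.
Phase 2 runs for 28 − 14.2 = 13.8 years at r = 0.194.
N(28) = 2440.31·e^(0.194×13.8) = 2440.31·e^2.677 = 35492.7.

35500 seals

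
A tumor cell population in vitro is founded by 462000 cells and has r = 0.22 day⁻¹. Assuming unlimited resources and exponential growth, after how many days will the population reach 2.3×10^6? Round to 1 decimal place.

7.3 days

Set N₀·e^(rt) = 2.3×10^6: e^(0.22·t) = 2.3×10^6/462000 = 4.9784.
0.22·t = ln(4.9784) = 1.6051, so t = 1.6051/0.22 = 7.2959.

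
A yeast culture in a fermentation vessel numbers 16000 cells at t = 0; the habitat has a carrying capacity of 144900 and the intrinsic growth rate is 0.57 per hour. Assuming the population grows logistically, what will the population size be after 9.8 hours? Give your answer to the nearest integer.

A = (K − N₀)/N₀ = (144900 − 16000)/16000 = 8.0563.
N(t) = K/(1 + A·e^(−rt)) = 144900/(1 + 8.0563×e^(−0.57×9.8)).
e^(−5.586) = 0.00375; denominator = 1 + 8.0563×0.00375 = 1.0302.
N = 144900/1.0302 = 140651.

140651 cells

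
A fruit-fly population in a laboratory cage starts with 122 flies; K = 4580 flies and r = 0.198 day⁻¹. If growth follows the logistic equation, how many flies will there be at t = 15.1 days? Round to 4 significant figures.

1614 flies

A = (K − N₀)/N₀ = (4580 − 122)/122 = 36.541.
N(t) = K/(1 + A·e^(−rt)) = 4580/(1 + 36.541×e^(−0.198×15.1)).
e^(−2.99) = 0.050297; denominator = 1 + 36.541×0.050297 = 2.8379.
N = 4580/2.8379 = 1613.86.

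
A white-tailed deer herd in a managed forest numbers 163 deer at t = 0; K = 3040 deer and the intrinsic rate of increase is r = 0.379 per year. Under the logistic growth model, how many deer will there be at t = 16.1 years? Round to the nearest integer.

2924 deer

A = (K − N₀)/N₀ = (3040 − 163)/163 = 17.65.
N(t) = K/(1 + A·e^(−rt)) = 3040/(1 + 17.65×e^(−0.379×16.1)).
e^(−6.102) = 0.0022386; denominator = 1 + 17.65×0.0022386 = 1.0395.
N = 3040/1.0395 = 2924.45.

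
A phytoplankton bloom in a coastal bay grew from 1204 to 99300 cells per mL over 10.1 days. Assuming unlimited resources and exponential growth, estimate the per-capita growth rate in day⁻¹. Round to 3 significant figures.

0.437 per day

From N(t) = N₀·e^(rt): e^(r·10.1) = 99300/1204 = 82.475.
r·10.1 = ln(82.475) = 4.4125, so r = 4.4125/10.1 = 0.43688.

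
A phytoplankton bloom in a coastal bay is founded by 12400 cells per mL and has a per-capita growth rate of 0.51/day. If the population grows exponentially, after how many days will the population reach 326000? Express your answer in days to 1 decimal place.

Set N₀·e^(rt) = 326000: e^(0.51·t) = 326000/12400 = 26.29.
0.51·t = ln(26.29) = 3.2692, so t = 3.2692/0.51 = 6.4102.

6.4 days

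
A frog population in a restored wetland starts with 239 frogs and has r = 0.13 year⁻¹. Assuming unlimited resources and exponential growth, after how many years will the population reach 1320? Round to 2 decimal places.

13.15 years

Set N₀·e^(rt) = 1320: e^(0.13·t) = 1320/239 = 5.523.
0.13·t = ln(5.523) = 1.7089, so t = 1.7089/0.13 = 13.146.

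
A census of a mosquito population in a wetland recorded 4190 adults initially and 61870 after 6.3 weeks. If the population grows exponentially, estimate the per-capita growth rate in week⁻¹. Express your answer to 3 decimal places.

0.427 per week

From N(t) = N₀·e^(rt): e^(r·6.3) = 61870/4190 = 14.766.
r·6.3 = ln(14.766) = 2.6923, so r = 2.6923/6.3 = 0.42735.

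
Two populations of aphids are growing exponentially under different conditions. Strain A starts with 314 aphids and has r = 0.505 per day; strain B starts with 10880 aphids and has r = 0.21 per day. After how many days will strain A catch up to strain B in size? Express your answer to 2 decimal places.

12.02 days

Set 314·e^(0.505t) = 10880·e^(0.21t).
e^((0.505 − 0.21)t) = 10880/314 → e^(0.295·t) = 34.65.
0.295·t = ln(34.65) = 3.5453, so t = 3.5453/0.295 = 12.018.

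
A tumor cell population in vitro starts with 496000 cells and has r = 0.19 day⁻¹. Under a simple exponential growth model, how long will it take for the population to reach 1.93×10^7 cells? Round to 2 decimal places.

Set N₀·e^(rt) = 1.93×10^7: e^(0.19·t) = 1.93×10^7/496000 = 38.911.
0.19·t = ln(38.911) = 3.6613, so t = 3.6613/0.19 = 19.27.

19.27 days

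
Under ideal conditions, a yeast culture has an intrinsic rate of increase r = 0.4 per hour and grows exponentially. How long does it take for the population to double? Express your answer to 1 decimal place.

Doubling time t_d = ln(2)/r = 0.6931/0.4 = 1.7329.

1.7 hours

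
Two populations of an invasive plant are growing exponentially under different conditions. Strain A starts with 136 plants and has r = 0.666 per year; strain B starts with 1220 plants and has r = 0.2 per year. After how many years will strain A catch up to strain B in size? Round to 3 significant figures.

Set 136·e^(0.666t) = 1220·e^(0.2t).
e^((0.666 − 0.2)t) = 1220/136 → e^(0.466·t) = 8.9706.
0.466·t = ln(8.9706) = 2.194, so t = 2.194/0.466 = 4.708.

4.71 years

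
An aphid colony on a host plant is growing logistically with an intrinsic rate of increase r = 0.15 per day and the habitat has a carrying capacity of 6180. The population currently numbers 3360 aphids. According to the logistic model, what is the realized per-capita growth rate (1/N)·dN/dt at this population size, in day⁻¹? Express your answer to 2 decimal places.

(1/N)·dN/dt = r(1 − N/K) = 0.15 × (1 − 3360/6180).
= 0.15 × 0.45631 = 0.068447.

0.07 per day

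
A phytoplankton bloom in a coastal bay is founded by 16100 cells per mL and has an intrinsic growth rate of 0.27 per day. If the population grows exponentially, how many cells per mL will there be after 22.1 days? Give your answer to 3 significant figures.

6280000 cells per mL

N(t) = N₀·e^(rt) = 16100 × e^(0.27×22.1) = 16100 × e^5.967.
e^5.967 ≈ 390.33, so N ≈ 16100 × 390.33 = 6.28436×10^6.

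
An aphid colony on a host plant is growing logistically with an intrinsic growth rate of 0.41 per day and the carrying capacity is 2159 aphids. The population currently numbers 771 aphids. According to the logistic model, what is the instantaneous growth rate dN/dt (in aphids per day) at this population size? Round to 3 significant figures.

203 aphids per day

dN/dt = rN(1 − N/K) = 0.41 × 771 × (1 − 771/2159).
1 − 771/2159 = 0.64289; dN/dt = 0.41 × 771 × 0.64289 = 203.22.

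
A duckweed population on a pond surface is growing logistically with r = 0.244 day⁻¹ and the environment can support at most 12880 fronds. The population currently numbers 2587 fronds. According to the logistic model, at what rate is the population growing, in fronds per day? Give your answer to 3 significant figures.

dN/dt = rN(1 − N/K) = 0.244 × 2587 × (1 − 2587/12880).
1 − 2587/12880 = 0.79915; dN/dt = 0.244 × 2587 × 0.79915 = 504.44.

504 fronds per day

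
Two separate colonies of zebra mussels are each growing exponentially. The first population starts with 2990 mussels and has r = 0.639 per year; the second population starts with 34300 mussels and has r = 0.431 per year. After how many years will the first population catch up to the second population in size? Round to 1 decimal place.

11.7 years

Set 2990·e^(0.639t) = 34300·e^(0.431t).
e^((0.639 − 0.431)t) = 34300/2990 → e^(0.208·t) = 11.472.
0.208·t = ln(11.472) = 2.4399, so t = 2.4399/0.208 = 11.73.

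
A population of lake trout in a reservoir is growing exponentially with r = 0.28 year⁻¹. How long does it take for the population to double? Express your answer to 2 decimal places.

2.48 years

Doubling time t_d = ln(2)/r = 0.6931/0.28 = 2.4755.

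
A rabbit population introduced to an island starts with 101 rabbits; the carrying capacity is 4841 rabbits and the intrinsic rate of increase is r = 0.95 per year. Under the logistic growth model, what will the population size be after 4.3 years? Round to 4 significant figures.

A = (K − N₀)/N₀ = (4841 − 101)/101 = 46.931.
N(t) = K/(1 + A·e^(−rt)) = 4841/(1 + 46.931×e^(−0.95×4.3)).
e^(−4.085) = 0.016823; denominator = 1 + 46.931×0.016823 = 1.7895.
N = 4841/1.7895 = 2705.19.

2705 rabbits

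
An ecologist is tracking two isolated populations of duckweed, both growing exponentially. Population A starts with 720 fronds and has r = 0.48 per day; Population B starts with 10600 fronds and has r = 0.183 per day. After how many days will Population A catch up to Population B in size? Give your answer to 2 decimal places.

Set 720·e^(0.48t) = 10600·e^(0.183t).
e^((0.48 − 0.183)t) = 10600/720 → e^(0.297·t) = 14.722.
0.297·t = ln(14.722) = 2.6894, so t = 2.6894/0.297 = 9.0551.

9.06 days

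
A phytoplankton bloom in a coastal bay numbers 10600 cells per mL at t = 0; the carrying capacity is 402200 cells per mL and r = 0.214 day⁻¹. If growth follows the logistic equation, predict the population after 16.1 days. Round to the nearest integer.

184648 cells per mL

A = (K − N₀)/N₀ = (402200 − 10600)/10600 = 36.943.
N(t) = K/(1 + A·e^(−rt)) = 402200/(1 + 36.943×e^(−0.214×16.1)).
e^(−3.445) = 0.031892; denominator = 1 + 36.943×0.031892 = 2.1782.
N = 402200/2.1782 = 184648.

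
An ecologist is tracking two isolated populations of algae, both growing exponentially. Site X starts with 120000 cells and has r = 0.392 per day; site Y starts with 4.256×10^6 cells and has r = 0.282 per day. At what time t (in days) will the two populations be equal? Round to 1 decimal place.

Set 120000·e^(0.392t) = 4.256×10^6·e^(0.282t).
e^((0.392 − 0.282)t) = 4.256×10^6/120000 → e^(0.11·t) = 35.467.
0.11·t = ln(35.467) = 3.5686, so t = 3.5686/0.11 = 32.442.

32.4 days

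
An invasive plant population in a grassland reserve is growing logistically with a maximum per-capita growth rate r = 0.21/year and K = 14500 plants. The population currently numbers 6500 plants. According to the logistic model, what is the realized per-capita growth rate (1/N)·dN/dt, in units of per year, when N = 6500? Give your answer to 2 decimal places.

0.12 per year

(1/N)·dN/dt = r(1 − N/K) = 0.21 × (1 − 6500/14500).
= 0.21 × 0.55172 = 0.11586.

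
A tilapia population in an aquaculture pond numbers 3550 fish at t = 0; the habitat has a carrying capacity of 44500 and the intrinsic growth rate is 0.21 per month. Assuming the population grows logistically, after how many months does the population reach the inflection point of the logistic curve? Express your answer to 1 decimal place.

11.6 months

Logistic growth is fastest at N = K/2 = 22250.
A = (K − N₀)/N₀ = 11.535. Set K/(1 + A·e^(−rt)) = K/2 → A·e^(−rt) = 1.
e^(−0.21t) = 1/11.535 = 0.0866911, so t = ln(11.535)/0.21 = 2.4454/0.21 = 11.645.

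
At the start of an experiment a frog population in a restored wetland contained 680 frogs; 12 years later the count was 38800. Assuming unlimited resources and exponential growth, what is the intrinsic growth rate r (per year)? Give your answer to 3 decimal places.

From N(t) = N₀·e^(rt): e^(r·12) = 38800/680 = 57.059.
r·12 = ln(57.059) = 4.0441, so r = 4.0441/12 = 0.33701.

0.337 per year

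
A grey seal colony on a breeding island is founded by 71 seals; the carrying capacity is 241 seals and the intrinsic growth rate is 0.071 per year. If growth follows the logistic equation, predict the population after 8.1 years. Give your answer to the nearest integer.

103 seals

A = (K − N₀)/N₀ = (241 − 71)/71 = 2.3944.
N(t) = K/(1 + A·e^(−rt)) = 241/(1 + 2.3944×e^(−0.071×8.1)).
e^(−0.5751) = 0.56265; denominator = 1 + 2.3944×0.56265 = 2.3472.
N = 241/2.3472 = 102.676.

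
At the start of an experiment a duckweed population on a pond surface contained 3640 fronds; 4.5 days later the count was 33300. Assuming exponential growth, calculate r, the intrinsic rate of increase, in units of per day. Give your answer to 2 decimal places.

From N(t) = N₀·e^(rt): e^(r·4.5) = 33300/3640 = 9.1484.
r·4.5 = ln(9.1484) = 2.2136, so r = 2.2136/4.5 = 0.49191.

0.49 per day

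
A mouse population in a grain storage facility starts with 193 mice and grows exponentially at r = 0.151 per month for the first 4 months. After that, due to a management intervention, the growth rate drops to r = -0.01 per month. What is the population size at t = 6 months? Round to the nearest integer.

Phase 1: N(4) = 193·e^(0.151×4) = 193·e^0.604 = 353.078.
Phase 2 runs for 6 − 4 = 2 months at r = -0.01.
N(6) = 353.078·e^(-0.01×2) = 353.078·e^-0.02 = 346.087.

346 mice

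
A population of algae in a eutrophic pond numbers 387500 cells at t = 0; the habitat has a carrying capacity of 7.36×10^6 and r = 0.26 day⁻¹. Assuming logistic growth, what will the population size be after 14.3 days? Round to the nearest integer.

A = (K − N₀)/N₀ = (7.36×10^6 − 387500)/387500 = 17.994.
N(t) = K/(1 + A·e^(−rt)) = 7.36×10^6/(1 + 17.994×e^(−0.26×14.3)).
e^(−3.718) = 0.024282; denominator = 1 + 17.994×0.024282 = 1.4369.
N = 7.36×10^6/1.4369 = 5.122038×10^6.

5122038 cells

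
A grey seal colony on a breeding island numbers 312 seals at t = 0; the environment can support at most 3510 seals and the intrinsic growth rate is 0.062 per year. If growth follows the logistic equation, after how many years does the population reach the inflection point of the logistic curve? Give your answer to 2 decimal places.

37.54 years

Logistic growth is fastest at N = K/2 = 1755.
A = (K − N₀)/N₀ = 10.25. Set K/(1 + A·e^(−rt)) = K/2 → A·e^(−rt) = 1.
e^(−0.062t) = 1/10.25 = 0.097561, so t = ln(10.25)/0.062 = 2.3273/0.062 = 37.537.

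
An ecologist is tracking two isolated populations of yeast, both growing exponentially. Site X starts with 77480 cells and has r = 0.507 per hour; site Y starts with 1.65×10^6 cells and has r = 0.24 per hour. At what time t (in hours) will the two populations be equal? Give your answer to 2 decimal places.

11.46 hours

Set 77480·e^(0.507t) = 1.65×10^6·e^(0.24t).
e^((0.507 − 0.24)t) = 1.65×10^6/77480 → e^(0.267·t) = 21.296.
0.267·t = ln(21.296) = 3.0585, so t = 3.0585/0.267 = 11.455.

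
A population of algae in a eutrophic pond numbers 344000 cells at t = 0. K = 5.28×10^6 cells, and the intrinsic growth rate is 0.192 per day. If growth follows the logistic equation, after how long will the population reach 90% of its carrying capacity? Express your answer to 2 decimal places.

A = (K − N₀)/N₀ = (5.28×10^6 − 344000)/344000 = 14.349.
Solve 5.28×10^6/(1 + 14.349·e^(−0.192t)) = 4.752×10^6: 1 + 14.349·e^(−0.192t) = 1.1111, so e^(−0.192t) = 0.00774356.
−0.192·t = ln(0.00774356) = -4.8609, so t = 4.8609/0.192 = 25.317.

25.32 days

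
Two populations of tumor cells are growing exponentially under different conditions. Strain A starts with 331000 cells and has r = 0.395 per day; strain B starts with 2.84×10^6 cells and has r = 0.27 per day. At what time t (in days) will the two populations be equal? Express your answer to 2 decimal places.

Set 331000·e^(0.395t) = 2.84×10^6·e^(0.27t).
e^((0.395 − 0.27)t) = 2.84×10^6/331000 → e^(0.125·t) = 8.5801.
0.125·t = ln(8.5801) = 2.1494, so t = 2.1494/0.125 = 17.196.

17.20 days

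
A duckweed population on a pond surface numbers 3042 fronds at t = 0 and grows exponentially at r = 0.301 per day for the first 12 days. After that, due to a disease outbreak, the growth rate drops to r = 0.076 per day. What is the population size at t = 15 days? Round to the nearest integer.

141530 fronds

Phase 1: N(12) = 3042·e^(0.301×12) = 3042·e^3.612 = 112676.
Phase 2 runs for 15 − 12 = 3 days at r = 0.076.
N(15) = 112676·e^(0.076×3) = 112676·e^0.228 = 141530.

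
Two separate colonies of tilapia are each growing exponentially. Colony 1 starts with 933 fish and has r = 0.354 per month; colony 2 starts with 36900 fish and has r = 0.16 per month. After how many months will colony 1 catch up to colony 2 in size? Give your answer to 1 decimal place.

19.0 months

Set 933·e^(0.354t) = 36900·e^(0.16t).
e^((0.354 − 0.16)t) = 36900/933 → e^(0.194·t) = 39.55.
0.194·t = ln(39.55) = 3.6776, so t = 3.6776/0.194 = 18.957.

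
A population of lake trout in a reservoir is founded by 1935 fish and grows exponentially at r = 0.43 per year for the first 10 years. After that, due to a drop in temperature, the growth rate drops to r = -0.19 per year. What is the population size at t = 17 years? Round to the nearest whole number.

Phase 1: N(10) = 1935·e^(0.43×10) = 1935·e^4.3 = 142609.
Phase 2 runs for 17 − 10 = 7 years at r = -0.19.
N(17) = 142609·e^(-0.19×7) = 142609·e^-1.33 = 37716.9.

37717 fish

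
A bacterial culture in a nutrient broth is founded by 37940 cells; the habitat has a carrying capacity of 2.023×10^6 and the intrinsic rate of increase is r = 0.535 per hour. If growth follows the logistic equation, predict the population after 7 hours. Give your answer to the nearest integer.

A = (K − N₀)/N₀ = (2.023×10^6 − 37940)/37940 = 52.321.
N(t) = K/(1 + A·e^(−rt)) = 2.023×10^6/(1 + 52.321×e^(−0.535×7)).
e^(−3.745) = 0.023636; denominator = 1 + 52.321×0.023636 = 2.2366.
N = 2.023×10^6/2.2366 = 904482.

904482 cells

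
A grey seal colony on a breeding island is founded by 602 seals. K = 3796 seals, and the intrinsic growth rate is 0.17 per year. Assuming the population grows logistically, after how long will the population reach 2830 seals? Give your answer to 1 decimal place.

A = (K − N₀)/N₀ = (3796 − 602)/602 = 5.3056.
Solve 3796/(1 + 5.3056·e^(−0.17t)) = 2830: 1 + 5.3056·e^(−0.17t) = 1.3413, so e^(−0.17t) = 0.0643357.
−0.17·t = ln(0.0643357) = -2.7436, so t = 2.7436/0.17 = 16.139.

16.1 years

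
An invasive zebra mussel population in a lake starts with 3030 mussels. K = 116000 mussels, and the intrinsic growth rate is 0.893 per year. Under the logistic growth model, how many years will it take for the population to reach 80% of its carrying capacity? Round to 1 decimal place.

5.6 years

A = (K − N₀)/N₀ = (116000 − 3030)/3030 = 37.284.
Solve 116000/(1 + 37.284·e^(−0.893t)) = 92800: 1 + 37.284·e^(−0.893t) = 1.25, so e^(−0.893t) = 0.00670532.
−0.893·t = ln(0.00670532) = -5.0049, so t = 5.0049/0.893 = 5.6045.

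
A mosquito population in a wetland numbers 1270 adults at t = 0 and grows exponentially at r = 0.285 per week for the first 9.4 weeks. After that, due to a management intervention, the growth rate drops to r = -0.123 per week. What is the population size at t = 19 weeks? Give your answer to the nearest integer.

Phase 1: N(9.4) = 1270·e^(0.285×9.4) = 1270·e^2.679 = 18504.6.
Phase 2 runs for 19 − 9.4 = 9.6 weeks at r = -0.123.
N(19) = 18504.6·e^(-0.123×9.6) = 18504.6·e^-1.181 = 5681.51.

5682 adults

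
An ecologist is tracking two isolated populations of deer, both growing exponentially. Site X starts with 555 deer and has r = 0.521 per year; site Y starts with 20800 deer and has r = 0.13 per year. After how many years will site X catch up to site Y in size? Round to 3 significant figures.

Set 555·e^(0.521t) = 20800·e^(0.13t).
e^((0.521 − 0.13)t) = 20800/555 → e^(0.391·t) = 37.477.
0.391·t = ln(37.477) = 3.6237, so t = 3.6237/0.391 = 9.2679.

9.27 years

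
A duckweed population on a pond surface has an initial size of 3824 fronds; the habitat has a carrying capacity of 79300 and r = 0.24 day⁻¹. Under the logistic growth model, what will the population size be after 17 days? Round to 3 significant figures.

A = (K − N₀)/N₀ = (79300 − 3824)/3824 = 19.737.
N(t) = K/(1 + A·e^(−rt)) = 79300/(1 + 19.737×e^(−0.24×17)).
e^(−4.08) = 0.016907; denominator = 1 + 19.737×0.016907 = 1.3337.
N = 79300/1.3337 = 59458.2.

59500 fronds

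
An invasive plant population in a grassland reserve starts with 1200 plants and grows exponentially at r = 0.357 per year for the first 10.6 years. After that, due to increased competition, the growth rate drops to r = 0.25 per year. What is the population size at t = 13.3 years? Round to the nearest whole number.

103702 plants

Phase 1: N(10.6) = 1200·e^(0.357×10.6) = 1200·e^3.784 = 52800.5.
Phase 2 runs for 13.3 − 10.6 = 2.7 years at r = 0.25.
N(13.3) = 52800.5·e^(0.25×2.7) = 52800.5·e^0.675 = 103702.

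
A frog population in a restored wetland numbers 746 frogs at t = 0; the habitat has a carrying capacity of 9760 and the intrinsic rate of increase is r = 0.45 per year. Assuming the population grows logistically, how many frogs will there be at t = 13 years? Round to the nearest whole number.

9432 frogs

A = (K − N₀)/N₀ = (9760 − 746)/746 = 12.083.
N(t) = K/(1 + A·e^(−rt)) = 9760/(1 + 12.083×e^(−0.45×13)).
e^(−5.85) = 0.0028799; denominator = 1 + 12.083×0.0028799 = 1.0348.
N = 9760/1.0348 = 9431.79.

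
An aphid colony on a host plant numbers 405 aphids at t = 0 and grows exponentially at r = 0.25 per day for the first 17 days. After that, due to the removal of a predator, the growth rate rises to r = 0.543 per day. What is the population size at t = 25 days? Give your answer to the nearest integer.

Phase 1: N(17) = 405·e^(0.25×17) = 405·e^4.25 = 28392.7.
Phase 2 runs for 25 − 17 = 8 days at r = 0.543.
N(25) = 28392.7·e^(0.543×8) = 28392.7·e^4.344 = 2.186663×10^6.

2186663 aphids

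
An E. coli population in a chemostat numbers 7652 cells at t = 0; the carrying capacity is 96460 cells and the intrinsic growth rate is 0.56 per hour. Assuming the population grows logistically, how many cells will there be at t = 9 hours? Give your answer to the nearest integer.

89719 cells

A = (K − N₀)/N₀ = (96460 − 7652)/7652 = 11.606.
N(t) = K/(1 + A·e^(−rt)) = 96460/(1 + 11.606×e^(−0.56×9)).
e^(−5.04) = 0.0064737; denominator = 1 + 11.606×0.0064737 = 1.0751.
N = 96460/1.0751 = 89719.1.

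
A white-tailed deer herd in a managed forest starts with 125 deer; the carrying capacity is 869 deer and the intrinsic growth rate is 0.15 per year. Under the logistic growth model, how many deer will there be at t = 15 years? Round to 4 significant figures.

A = (K − N₀)/N₀ = (869 − 125)/125 = 5.952.
N(t) = K/(1 + A·e^(−rt)) = 869/(1 + 5.952×e^(−0.15×15)).
e^(−2.25) = 0.1054; denominator = 1 + 5.952×0.1054 = 1.6273.
N = 869/1.6273 = 534.002.

534.0 deer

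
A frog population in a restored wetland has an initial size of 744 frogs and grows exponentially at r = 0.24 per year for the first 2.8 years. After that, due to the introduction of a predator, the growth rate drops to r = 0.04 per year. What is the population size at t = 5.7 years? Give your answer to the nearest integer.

1636 frogs

Phase 1: N(2.8) = 744·e^(0.24×2.8) = 744·e^0.672 = 1456.86.
Phase 2 runs for 5.7 − 2.8 = 2.9 years at r = 0.04.
N(5.7) = 1456.86·e^(0.04×2.9) = 1456.86·e^0.116 = 1636.05.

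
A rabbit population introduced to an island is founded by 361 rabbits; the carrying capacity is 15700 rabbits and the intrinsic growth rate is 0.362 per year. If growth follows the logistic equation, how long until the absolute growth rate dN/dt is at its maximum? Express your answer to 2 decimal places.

Logistic growth is fastest at N = K/2 = 7850.
A = (K − N₀)/N₀ = 42.49. Set K/(1 + A·e^(−rt)) = K/2 → A·e^(−rt) = 1.
e^(−0.362t) = 1/42.49 = 0.0235348, so t = ln(42.49)/0.362 = 3.7493/0.362 = 10.357.

10.36 years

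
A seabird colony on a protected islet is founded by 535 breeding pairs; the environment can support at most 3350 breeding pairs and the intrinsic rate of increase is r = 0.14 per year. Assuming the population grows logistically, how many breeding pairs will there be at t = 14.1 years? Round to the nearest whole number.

1935 breeding pairs

A = (K − N₀)/N₀ = (3350 − 535)/535 = 5.2617.
N(t) = K/(1 + A·e^(−rt)) = 3350/(1 + 5.2617×e^(−0.14×14.1)).
e^(−1.974) = 0.1389; denominator = 1 + 5.2617×0.1389 = 1.7308.
N = 3350/1.7308 = 1935.47.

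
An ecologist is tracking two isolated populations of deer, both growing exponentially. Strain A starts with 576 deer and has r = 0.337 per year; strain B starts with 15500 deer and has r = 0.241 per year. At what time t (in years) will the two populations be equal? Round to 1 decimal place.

Set 576·e^(0.337t) = 15500·e^(0.241t).
e^((0.337 − 0.241)t) = 15500/576 → e^(0.096·t) = 26.91.
0.096·t = ln(26.91) = 3.2925, so t = 3.2925/0.096 = 34.297.

34.3 years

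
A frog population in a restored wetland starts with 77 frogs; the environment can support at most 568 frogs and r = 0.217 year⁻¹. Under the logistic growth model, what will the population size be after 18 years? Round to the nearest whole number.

A = (K − N₀)/N₀ = (568 − 77)/77 = 6.3766.
N(t) = K/(1 + A·e^(−rt)) = 568/(1 + 6.3766×e^(−0.217×18)).
e^(−3.906) = 0.020121; denominator = 1 + 6.3766×0.020121 = 1.1283.
N = 568/1.1283 = 503.411.

503 frogs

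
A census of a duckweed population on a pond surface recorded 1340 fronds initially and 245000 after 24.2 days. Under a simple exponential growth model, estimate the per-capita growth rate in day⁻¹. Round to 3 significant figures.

From N(t) = N₀·e^(rt): e^(r·24.2) = 245000/1340 = 182.84.
r·24.2 = ln(182.84) = 5.2086, so r = 5.2086/24.2 = 0.21523.

0.215 per day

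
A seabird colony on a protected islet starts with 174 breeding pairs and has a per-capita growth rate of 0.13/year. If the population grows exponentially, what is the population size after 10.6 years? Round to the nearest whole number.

690 breeding pairs

N(t) = N₀·e^(rt) = 174 × e^(0.13×10.6) = 174 × e^1.378.
e^1.378 ≈ 3.967, so N ≈ 174 × 3.967 = 690.251.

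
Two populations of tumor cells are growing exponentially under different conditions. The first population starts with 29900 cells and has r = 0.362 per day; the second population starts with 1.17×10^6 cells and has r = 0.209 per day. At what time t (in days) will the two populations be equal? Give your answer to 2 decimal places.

Set 29900·e^(0.362t) = 1.17×10^6·e^(0.209t).
e^((0.362 − 0.209)t) = 1.17×10^6/29900 → e^(0.153·t) = 39.13.
0.153·t = ln(39.13) = 3.6669, so t = 3.6669/0.153 = 23.967.

23.97 days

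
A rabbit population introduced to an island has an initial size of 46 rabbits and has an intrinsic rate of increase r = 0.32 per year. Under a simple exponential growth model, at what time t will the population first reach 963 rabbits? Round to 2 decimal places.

Set N₀·e^(rt) = 963: e^(0.32·t) = 963/46 = 20.935.
0.32·t = ln(20.935) = 3.0414, so t = 3.0414/0.32 = 9.5044.

9.50 years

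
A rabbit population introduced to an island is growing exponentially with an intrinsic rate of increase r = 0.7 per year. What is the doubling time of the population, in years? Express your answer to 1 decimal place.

Doubling time t_d = ln(2)/r = 0.6931/0.7 = 0.99021.

1.0 years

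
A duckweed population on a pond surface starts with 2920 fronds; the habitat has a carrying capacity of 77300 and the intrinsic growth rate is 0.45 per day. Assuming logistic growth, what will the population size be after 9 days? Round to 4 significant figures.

A = (K − N₀)/N₀ = (77300 − 2920)/2920 = 25.473.
N(t) = K/(1 + A·e^(−rt)) = 77300/(1 + 25.473×e^(−0.45×9)).
e^(−4.05) = 0.017422; denominator = 1 + 25.473×0.017422 = 1.4438.
N = 77300/1.4438 = 53539.5.

53540 fronds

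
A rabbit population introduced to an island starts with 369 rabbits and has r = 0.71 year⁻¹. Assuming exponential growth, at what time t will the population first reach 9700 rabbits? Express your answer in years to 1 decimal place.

4.6 years

Set N₀·e^(rt) = 9700: e^(0.71·t) = 9700/369 = 26.287.
0.71·t = ln(26.287) = 3.2691, so t = 3.2691/0.71 = 4.6043.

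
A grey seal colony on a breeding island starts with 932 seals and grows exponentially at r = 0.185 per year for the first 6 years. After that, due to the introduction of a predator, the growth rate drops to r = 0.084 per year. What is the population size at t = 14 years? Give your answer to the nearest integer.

5538 seals

Phase 1: N(6) = 932·e^(0.185×6) = 932·e^1.11 = 2828.02.
Phase 2 runs for 14 − 6 = 8 years at r = 0.084.
N(14) = 2828.02·e^(0.084×8) = 2828.02·e^0.672 = 5537.69.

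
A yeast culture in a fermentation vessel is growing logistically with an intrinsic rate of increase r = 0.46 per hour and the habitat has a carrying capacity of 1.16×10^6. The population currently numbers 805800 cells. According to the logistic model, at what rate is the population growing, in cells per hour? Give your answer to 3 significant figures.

113000 cells per hour

dN/dt = rN(1 − N/K) = 0.46 × 805800 × (1 − 805800/1.16×10^6).
1 − 805800/1.16×10^6 = 0.30534; dN/dt = 0.46 × 805800 × 0.30534 = 1.13182×10^5.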